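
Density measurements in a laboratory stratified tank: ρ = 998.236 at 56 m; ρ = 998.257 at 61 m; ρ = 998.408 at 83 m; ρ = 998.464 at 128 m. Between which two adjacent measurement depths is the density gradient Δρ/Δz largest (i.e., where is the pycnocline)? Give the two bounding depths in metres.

61–83 m

Compute the density gradient over each adjacent pair:
  56–61 m: Δρ/Δz = 0.021/5 = 4.2 × 10⁻³ kg m⁻⁴
  61–83 m: Δρ/Δz = 0.151/22 = 6.9 × 10⁻³ kg m⁻⁴
  83–128 m: Δρ/Δz = 0.056/45 = 1.2 × 10⁻³ kg m⁻⁴
The largest gradient is in the 61–83 m interval — the pycnocline.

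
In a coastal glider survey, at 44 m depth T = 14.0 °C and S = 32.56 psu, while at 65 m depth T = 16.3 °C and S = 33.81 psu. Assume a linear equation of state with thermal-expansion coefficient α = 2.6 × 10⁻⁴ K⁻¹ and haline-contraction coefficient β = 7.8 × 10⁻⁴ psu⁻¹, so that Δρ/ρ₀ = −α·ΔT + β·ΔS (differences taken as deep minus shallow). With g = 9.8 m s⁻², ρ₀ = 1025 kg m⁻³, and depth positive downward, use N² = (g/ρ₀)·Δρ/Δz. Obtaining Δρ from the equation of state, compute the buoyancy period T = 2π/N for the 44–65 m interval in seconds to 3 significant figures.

ΔT = +2.3 K, ΔS = +1.25 psu (deep − shallow).
Δρ/ρ₀ = −αΔT + βΔS = -5.98 × 10⁻⁴ + 9.75 × 10⁻⁴ = 3.77 × 10⁻⁴, so Δρ ≈ 0.3864 kg m⁻³.
N² = (g/ρ₀)·Δρ/Δz = g·(Δρ/ρ₀)/Δz = 9.8 × 3.77 × 10⁻⁴ / 21 = 1.7593 × 10⁻⁴ s⁻².
N = √(1.7593 × 10⁻⁴) = 0.013264 rad s⁻¹ → T = 2π/N = 473.70 s ≈ 474 s.

474 s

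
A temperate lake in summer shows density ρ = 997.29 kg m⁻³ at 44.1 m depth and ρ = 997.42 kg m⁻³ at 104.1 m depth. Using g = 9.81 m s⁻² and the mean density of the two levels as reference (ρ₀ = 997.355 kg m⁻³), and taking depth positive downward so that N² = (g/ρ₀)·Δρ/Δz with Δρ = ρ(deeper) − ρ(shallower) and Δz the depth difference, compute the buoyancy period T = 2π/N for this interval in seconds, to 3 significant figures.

Δρ = 997.42 − 997.29 = 0.13 kg m⁻³ over Δz = 104.1 − 44.1 = 60 m.
N² = (9.81/997.355) × (0.13/60) = 2.1311 × 10⁻⁵ s⁻².
N = √(2.1311 × 10⁻⁵) = 4.6164 × 10⁻³ rad s⁻¹, so T = 2π/N = 1.3611 × 10³ s ≈ 1.36 × 10³ s.

1.36 × 10³ s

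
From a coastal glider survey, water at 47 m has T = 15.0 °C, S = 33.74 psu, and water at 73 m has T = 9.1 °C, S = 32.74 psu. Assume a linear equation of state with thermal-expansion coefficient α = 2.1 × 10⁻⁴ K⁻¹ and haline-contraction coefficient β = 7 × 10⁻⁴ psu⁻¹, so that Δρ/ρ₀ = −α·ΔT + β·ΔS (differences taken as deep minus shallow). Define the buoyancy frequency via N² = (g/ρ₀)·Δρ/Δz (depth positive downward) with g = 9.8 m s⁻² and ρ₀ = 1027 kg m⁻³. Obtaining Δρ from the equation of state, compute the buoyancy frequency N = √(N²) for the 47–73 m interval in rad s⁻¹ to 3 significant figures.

ΔT = -5.9 K, ΔS = -1.00 psu (deep − shallow).
Δρ/ρ₀ = −αΔT + βΔS = 1.239 × 10⁻³ − 7.00 × 10⁻⁴ = 5.39 × 10⁻⁴, so Δρ ≈ 0.5536 kg m⁻³.
N² = (g/ρ₀)·Δρ/Δz = g·(Δρ/ρ₀)/Δz = 9.8 × 5.39 × 10⁻⁴ / 26 = 2.0316 × 10⁻⁴ s⁻².
N = √(2.0316 × 10⁻⁴) = 0.014253 rad s⁻¹ ≈ 0.0143 rad s⁻¹.

0.0143 rad s⁻¹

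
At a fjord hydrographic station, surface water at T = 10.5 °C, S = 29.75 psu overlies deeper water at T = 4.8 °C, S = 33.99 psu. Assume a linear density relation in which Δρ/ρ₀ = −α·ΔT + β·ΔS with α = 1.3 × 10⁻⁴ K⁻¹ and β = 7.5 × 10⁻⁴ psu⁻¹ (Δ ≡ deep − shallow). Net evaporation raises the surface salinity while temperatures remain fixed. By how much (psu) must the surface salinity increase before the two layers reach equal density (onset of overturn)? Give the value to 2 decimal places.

Neutral buoyancy requires −α(T_deep − T_surf) + β(S_deep − S_surf′) = 0.
S_surf′ = S_deep − (α/β)·ΔT = 33.99 − (1.3 × 10⁻⁴/7.5 × 10⁻⁴)·(-5.7) = 34.9780 psu.
Increase required: 34.9780 − 29.75 = 5.2280 psu.

5.23 psu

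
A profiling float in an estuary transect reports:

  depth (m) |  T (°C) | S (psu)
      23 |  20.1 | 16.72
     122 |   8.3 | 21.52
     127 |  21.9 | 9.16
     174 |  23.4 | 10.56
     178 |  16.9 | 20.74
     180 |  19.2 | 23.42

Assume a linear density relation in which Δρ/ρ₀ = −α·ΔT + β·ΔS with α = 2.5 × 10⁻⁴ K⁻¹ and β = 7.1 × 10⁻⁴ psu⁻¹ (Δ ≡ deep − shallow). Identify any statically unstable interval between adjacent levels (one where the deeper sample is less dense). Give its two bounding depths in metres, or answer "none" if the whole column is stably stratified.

122–127 m

Evaluate Δρ/ρ₀ = −αΔT + βΔS across each adjacent pair:
  23–122 m: −αΔT+βΔS = −(2.5 × 10⁻⁴)(-11.8)+(7.1 × 10⁻⁴)(+4.80) = 6.4 × 10⁻³ → stable
  122–127 m: −αΔT+βΔS = −(2.5 × 10⁻⁴)(+13.6)+(7.1 × 10⁻⁴)(-12.36) = -0.012 → UNSTABLE
  127–174 m: −αΔT+βΔS = −(2.5 × 10⁻⁴)(+1.5)+(7.1 × 10⁻⁴)(+1.40) = 6.2 × 10⁻⁴ → stable
  174–178 m: −αΔT+βΔS = −(2.5 × 10⁻⁴)(-6.5)+(7.1 × 10⁻⁴)(+10.18) = 8.9 × 10⁻³ → stable
  178–180 m: −αΔT+βΔS = −(2.5 × 10⁻⁴)(+2.3)+(7.1 × 10⁻⁴)(+2.68) = 1.3 × 10⁻³ → stable
The 122–127 m interval has Δρ < 0: lighter water underlies denser water.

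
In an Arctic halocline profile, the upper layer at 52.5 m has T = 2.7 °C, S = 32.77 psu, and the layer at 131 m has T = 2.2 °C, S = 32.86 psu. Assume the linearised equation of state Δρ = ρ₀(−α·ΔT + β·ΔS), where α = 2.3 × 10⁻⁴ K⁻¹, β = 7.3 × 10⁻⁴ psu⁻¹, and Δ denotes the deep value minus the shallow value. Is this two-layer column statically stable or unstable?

stable

ΔT = 2.2 − 2.7 = -0.5 K and ΔS = 32.86 − 32.77 = +0.09 psu (deep − shallow).
−αΔT = 1.15 × 10⁻⁴; βΔS = 6.57 × 10⁻⁵; sum Δρ/ρ₀ = 1.807 × 10⁻⁴.
Δρ/ρ₀ > 0, so Δρ > 0: deeper water is denser → statically stable.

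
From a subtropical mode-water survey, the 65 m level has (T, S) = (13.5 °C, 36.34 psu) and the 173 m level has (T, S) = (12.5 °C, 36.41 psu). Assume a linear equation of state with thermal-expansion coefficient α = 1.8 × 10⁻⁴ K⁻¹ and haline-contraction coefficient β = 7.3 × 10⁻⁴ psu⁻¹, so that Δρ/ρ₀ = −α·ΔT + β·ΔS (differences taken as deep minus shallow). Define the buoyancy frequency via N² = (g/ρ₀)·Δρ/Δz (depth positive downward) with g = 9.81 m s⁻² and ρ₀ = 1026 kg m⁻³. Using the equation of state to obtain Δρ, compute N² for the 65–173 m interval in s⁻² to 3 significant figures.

2.10 × 10⁻⁵ s⁻²

ΔT = -1.0 K, ΔS = +0.07 psu (deep − shallow).
Δρ/ρ₀ = −αΔT + βΔS = 1.80 × 10⁻⁴ + 5.11 × 10⁻⁵ = 2.311 × 10⁻⁴, so Δρ ≈ 0.2371 kg m⁻³.
N² = (g/ρ₀)·Δρ/Δz = g·(Δρ/ρ₀)/Δz = 9.81 × 2.311 × 10⁻⁴ / 108 = 2.0992 × 10⁻⁵ s⁻² ≈ 2.10 × 10⁻⁵ s⁻².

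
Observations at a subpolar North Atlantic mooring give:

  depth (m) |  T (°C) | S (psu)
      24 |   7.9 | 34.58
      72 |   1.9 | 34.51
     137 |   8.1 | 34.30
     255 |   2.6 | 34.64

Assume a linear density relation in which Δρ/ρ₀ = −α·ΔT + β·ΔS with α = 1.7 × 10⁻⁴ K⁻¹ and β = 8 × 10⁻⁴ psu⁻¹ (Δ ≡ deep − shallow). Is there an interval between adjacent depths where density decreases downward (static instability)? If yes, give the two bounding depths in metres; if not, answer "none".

Evaluate Δρ/ρ₀ = −αΔT + βΔS across each adjacent pair:
  24–72 m: −αΔT+βΔS = −(1.7 × 10⁻⁴)(-6.0)+(8 × 10⁻⁴)(-0.07) = 9.6 × 10⁻⁴ → stable
  72–137 m: −αΔT+βΔS = −(1.7 × 10⁻⁴)(+6.2)+(8 × 10⁻⁴)(-0.21) = -1.2 × 10⁻³ → UNSTABLE
  137–255 m: −αΔT+βΔS = −(1.7 × 10⁻⁴)(-5.5)+(8 × 10⁻⁴)(+0.34) = 1.2 × 10⁻³ → stable
The 72–137 m interval has Δρ < 0: lighter water underlies denser water.

72–137 m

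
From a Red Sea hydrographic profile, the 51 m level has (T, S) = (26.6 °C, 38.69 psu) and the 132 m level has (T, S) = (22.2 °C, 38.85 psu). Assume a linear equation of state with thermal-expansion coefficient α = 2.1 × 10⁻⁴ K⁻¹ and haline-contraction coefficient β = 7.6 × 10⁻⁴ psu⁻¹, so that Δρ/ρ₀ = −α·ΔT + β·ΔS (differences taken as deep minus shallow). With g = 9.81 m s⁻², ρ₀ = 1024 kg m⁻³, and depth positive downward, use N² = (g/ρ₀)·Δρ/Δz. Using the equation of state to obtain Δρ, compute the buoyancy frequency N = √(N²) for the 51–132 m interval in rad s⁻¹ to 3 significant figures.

ΔT = -4.4 K, ΔS = +0.16 psu (deep − shallow).
Δρ/ρ₀ = −αΔT + βΔS = 9.24 × 10⁻⁴ + 1.216 × 10⁻⁴ = 1.0456 × 10⁻³, so Δρ ≈ 1.071 kg m⁻³.
N² = (g/ρ₀)·Δρ/Δz = g·(Δρ/ρ₀)/Δz = 9.81 × 1.0456 × 10⁻³ / 81 = 1.2663 × 10⁻⁴ s⁻².
N = √(1.2663 × 10⁻⁴) = 0.011253 rad s⁻¹ ≈ 0.0113 rad s⁻¹.

0.0113 rad s⁻¹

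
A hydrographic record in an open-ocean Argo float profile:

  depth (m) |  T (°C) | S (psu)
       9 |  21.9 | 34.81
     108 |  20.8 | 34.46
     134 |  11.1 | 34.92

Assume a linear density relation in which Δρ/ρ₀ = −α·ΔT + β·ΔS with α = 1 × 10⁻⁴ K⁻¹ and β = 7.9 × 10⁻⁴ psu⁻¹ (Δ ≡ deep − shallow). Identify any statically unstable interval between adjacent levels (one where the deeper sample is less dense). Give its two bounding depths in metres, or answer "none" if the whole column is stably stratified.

9–108 m

Evaluate Δρ/ρ₀ = −αΔT + βΔS across each adjacent pair:
  9–108 m: −αΔT+βΔS = −(1 × 10⁻⁴)(-1.1)+(7.9 × 10⁻⁴)(-0.35) = -1.7 × 10⁻⁴ → UNSTABLE
  108–134 m: −αΔT+βΔS = −(1 × 10⁻⁴)(-9.7)+(7.9 × 10⁻⁴)(+0.46) = 1.3 × 10⁻³ → stable
The 9–108 m interval has Δρ < 0: lighter water underlies denser water.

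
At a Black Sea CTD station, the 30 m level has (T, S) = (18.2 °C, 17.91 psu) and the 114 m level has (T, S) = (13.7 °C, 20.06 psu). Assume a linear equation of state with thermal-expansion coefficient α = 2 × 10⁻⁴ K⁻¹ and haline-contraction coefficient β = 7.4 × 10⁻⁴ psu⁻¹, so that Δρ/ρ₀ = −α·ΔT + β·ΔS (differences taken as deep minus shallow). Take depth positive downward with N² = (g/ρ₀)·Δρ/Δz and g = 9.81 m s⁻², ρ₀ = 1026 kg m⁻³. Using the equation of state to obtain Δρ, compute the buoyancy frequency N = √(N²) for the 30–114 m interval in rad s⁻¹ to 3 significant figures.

ΔT = -4.5 K, ΔS = +2.15 psu (deep − shallow).
Δρ/ρ₀ = −αΔT + βΔS = 9.00 × 10⁻⁴ + 1.591 × 10⁻³ = 2.491 × 10⁻³, so Δρ ≈ 2.556 kg m⁻³.
N² = (g/ρ₀)·Δρ/Δz = g·(Δρ/ρ₀)/Δz = 9.81 × 2.491 × 10⁻³ / 84 = 2.9091 × 10⁻⁴ s⁻².
N = √(2.9091 × 10⁻⁴) = 0.017056 rad s⁻¹ ≈ 0.0171 rad s⁻¹.

0.0171 rad s⁻¹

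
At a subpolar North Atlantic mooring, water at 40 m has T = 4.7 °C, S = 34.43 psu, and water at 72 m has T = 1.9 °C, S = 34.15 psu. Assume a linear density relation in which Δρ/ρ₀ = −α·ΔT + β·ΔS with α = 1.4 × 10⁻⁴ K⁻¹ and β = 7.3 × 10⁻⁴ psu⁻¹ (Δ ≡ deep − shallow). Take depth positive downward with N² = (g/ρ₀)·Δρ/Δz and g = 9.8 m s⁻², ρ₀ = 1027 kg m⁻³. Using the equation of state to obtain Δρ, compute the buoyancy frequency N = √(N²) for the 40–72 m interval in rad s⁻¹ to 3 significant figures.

ΔT = -2.8 K, ΔS = -0.28 psu (deep − shallow).
Δρ/ρ₀ = −αΔT + βΔS = 3.92 × 10⁻⁴ − 2.044 × 10⁻⁴ = 1.876 × 10⁻⁴, so Δρ ≈ 0.1927 kg m⁻³.
N² = (g/ρ₀)·Δρ/Δz = g·(Δρ/ρ₀)/Δz = 9.8 × 1.876 × 10⁻⁴ / 32 = 5.7452 × 10⁻⁵ s⁻².
N = √(5.7452 × 10⁻⁵) = 7.5797 × 10⁻³ rad s⁻¹ ≈ 7.58 × 10⁻³ rad s⁻¹.

7.58 × 10⁻³ rad s⁻¹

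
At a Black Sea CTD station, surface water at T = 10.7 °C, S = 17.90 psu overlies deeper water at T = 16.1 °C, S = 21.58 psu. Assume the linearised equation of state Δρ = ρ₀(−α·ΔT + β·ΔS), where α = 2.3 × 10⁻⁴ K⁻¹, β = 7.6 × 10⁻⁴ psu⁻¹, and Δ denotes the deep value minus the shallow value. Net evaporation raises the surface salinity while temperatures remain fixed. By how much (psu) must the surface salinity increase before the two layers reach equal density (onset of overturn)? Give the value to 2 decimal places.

2.05 psu

Neutral buoyancy requires −α(T_deep − T_surf) + β(S_deep − S_surf′) = 0.
S_surf′ = S_deep − (α/β)·ΔT = 21.58 − (2.3 × 10⁻⁴/7.6 × 10⁻⁴)·(+5.4) = 19.9458 psu.
Increase required: 19.9458 − 17.90 = 2.0458 psu.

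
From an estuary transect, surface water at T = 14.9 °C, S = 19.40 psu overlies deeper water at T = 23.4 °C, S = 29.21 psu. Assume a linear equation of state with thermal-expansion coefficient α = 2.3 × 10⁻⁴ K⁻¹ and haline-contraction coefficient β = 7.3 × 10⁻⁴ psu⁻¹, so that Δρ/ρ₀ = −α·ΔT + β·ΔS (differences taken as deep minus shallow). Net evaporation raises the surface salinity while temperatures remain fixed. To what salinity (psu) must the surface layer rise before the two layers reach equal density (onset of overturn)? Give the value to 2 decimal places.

Neutral buoyancy requires −α(T_deep − T_surf) + β(S_deep − S_surf′) = 0.
S_surf′ = S_deep − (α/β)·ΔT = 29.21 − (2.3 × 10⁻⁴/7.3 × 10⁻⁴)·(+8.5) = 26.5319 psu.
Increase required: 26.5319 − 19.40 = 7.1319 psu.

26.53 psu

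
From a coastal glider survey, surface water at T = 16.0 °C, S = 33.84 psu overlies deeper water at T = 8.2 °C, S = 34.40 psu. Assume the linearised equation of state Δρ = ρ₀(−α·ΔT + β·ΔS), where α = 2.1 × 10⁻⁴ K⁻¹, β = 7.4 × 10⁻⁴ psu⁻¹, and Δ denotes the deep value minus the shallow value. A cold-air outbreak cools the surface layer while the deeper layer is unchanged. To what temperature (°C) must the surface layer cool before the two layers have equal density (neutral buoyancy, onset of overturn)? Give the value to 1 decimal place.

Neutral buoyancy requires Δρ = 0, i.e. −α(T_deep − T_surf′) + β(S_deep − S_surf) = 0.
T_surf′ = T_deep − (β/α)·ΔS = 8.2 − (7.4 × 10⁻⁴/2.1 × 10⁻⁴)·(+0.56) = 6.227 °C.
Cooling required: 16.0 − (6.227) = 9.773 °C.

6.2 °C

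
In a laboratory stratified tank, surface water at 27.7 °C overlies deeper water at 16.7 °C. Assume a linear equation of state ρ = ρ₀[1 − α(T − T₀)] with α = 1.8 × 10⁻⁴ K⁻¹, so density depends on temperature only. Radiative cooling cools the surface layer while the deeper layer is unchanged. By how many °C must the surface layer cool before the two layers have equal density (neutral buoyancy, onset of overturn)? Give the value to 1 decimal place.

With temperature the only control, equal density requires T_surf′ = T_deep.
T_surf′ = 16.7 °C.
Cooling required: 27.7 − 16.7 = 11.0 °C.

11.0 °C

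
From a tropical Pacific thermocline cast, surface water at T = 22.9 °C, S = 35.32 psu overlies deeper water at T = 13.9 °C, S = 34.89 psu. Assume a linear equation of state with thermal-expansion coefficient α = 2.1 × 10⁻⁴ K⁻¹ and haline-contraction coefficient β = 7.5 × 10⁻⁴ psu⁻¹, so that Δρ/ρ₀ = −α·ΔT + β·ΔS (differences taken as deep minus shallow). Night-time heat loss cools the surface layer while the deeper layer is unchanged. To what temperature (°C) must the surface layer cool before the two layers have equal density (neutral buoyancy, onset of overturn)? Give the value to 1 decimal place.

Neutral buoyancy requires Δρ = 0, i.e. −α(T_deep − T_surf′) + β(S_deep − S_surf) = 0.
T_surf′ = T_deep − (β/α)·ΔS = 13.9 − (7.5 × 10⁻⁴/2.1 × 10⁻⁴)·(-0.43) = 15.436 °C.
Cooling required: 22.9 − (15.436) = 7.464 °C.

15.4 °C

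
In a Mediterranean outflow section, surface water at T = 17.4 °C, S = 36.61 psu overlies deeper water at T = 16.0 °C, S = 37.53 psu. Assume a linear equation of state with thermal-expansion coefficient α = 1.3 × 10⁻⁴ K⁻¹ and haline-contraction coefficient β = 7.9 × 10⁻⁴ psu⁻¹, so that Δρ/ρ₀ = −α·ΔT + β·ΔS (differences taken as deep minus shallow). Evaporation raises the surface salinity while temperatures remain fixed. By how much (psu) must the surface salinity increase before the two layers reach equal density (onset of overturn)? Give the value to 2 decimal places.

Neutral buoyancy requires −α(T_deep − T_surf) + β(S_deep − S_surf′) = 0.
S_surf′ = S_deep − (α/β)·ΔT = 37.53 − (1.3 × 10⁻⁴/7.9 × 10⁻⁴)·(-1.4) = 37.7604 psu.
Increase required: 37.7604 − 36.61 = 1.1504 psu.

1.15 psu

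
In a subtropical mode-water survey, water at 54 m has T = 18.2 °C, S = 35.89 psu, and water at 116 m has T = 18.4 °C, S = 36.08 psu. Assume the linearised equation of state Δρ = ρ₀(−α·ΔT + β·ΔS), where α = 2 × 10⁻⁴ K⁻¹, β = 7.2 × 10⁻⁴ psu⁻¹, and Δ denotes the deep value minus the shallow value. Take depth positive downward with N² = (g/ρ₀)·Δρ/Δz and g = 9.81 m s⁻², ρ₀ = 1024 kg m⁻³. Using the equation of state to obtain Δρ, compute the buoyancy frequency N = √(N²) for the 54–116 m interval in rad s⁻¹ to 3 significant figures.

ΔT = +0.2 K, ΔS = +0.19 psu (deep − shallow).
Δρ/ρ₀ = −αΔT + βΔS = -4.00 × 10⁻⁵ + 1.368 × 10⁻⁴ = 9.68 × 10⁻⁵, so Δρ ≈ 0.09912 kg m⁻³.
N² = (g/ρ₀)·Δρ/Δz = g·(Δρ/ρ₀)/Δz = 9.81 × 9.68 × 10⁻⁵ / 62 = 1.5316 × 10⁻⁵ s⁻².
N = √(1.5316 × 10⁻⁵) = 3.9136 × 10⁻³ rad s⁻¹ ≈ 3.91 × 10⁻³ rad s⁻¹.

3.91 × 10⁻³ rad s⁻¹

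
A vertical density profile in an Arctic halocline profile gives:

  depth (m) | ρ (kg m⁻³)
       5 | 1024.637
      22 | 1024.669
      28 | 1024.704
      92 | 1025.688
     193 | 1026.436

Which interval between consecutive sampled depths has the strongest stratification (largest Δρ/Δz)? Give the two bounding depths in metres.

28–92 m

Compute the density gradient over each adjacent pair:
  5–22 m: Δρ/Δz = 0.032/17 = 1.9 × 10⁻³ kg m⁻⁴
  22–28 m: Δρ/Δz = 0.035/6 = 5.8 × 10⁻³ kg m⁻⁴
  28–92 m: Δρ/Δz = 0.984/64 = 0.015 kg m⁻⁴
  92–193 m: Δρ/Δz = 0.748/101 = 7.4 × 10⁻³ kg m⁻⁴
The largest gradient is in the 28–92 m interval — the pycnocline.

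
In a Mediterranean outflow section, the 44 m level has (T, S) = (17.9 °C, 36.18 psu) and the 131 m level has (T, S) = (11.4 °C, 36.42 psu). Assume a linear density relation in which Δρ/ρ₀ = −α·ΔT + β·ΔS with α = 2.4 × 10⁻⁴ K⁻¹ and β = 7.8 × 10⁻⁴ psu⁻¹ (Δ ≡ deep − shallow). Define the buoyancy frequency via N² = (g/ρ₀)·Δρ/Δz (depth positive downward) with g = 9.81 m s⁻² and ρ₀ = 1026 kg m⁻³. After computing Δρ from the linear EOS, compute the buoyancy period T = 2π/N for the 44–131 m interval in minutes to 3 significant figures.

7.46 min

ΔT = -6.5 K, ΔS = +0.24 psu (deep − shallow).
Δρ/ρ₀ = −αΔT + βΔS = 1.56 × 10⁻³ + 1.872 × 10⁻⁴ = 1.7472 × 10⁻³, so Δρ ≈ 1.793 kg m⁻³.
N² = (g/ρ₀)·Δρ/Δz = g·(Δρ/ρ₀)/Δz = 9.81 × 1.7472 × 10⁻³ / 87 = 1.9701 × 10⁻⁴ s⁻².
N = √(1.9701 × 10⁻⁴) = 0.014036 rad s⁻¹ → T = 2π/N = 447.65 s = 7.4608 min ≈ 7.46 min.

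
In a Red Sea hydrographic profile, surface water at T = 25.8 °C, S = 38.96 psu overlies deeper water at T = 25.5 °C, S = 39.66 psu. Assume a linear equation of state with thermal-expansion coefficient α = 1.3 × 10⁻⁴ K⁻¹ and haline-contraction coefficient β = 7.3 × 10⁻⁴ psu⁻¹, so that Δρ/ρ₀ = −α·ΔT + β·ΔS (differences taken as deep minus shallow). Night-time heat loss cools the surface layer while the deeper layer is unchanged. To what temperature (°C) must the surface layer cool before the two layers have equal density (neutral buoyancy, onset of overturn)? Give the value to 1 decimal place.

Neutral buoyancy requires Δρ = 0, i.e. −α(T_deep − T_surf′) + β(S_deep − S_surf) = 0.
T_surf′ = T_deep − (β/α)·ΔS = 25.5 − (7.3 × 10⁻⁴/1.3 × 10⁻⁴)·(+0.70) = 21.569 °C.
Cooling required: 25.8 − (21.569) = 4.231 °C.

21.6 °C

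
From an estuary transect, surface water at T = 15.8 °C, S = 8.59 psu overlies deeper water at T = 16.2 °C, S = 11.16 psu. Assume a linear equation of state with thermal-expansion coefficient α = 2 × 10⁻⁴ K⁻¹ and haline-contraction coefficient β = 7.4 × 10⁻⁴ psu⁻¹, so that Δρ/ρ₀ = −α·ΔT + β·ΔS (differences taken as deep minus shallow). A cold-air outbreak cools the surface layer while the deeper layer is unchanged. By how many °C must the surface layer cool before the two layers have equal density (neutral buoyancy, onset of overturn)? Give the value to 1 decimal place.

Neutral buoyancy requires Δρ = 0, i.e. −α(T_deep − T_surf′) + β(S_deep − S_surf) = 0.
T_surf′ = T_deep − (β/α)·ΔS = 16.2 − (7.4 × 10⁻⁴/2 × 10⁻⁴)·(+2.57) = 6.691 °C.
Cooling required: 15.8 − (6.691) = 9.109 °C.

9.1 °C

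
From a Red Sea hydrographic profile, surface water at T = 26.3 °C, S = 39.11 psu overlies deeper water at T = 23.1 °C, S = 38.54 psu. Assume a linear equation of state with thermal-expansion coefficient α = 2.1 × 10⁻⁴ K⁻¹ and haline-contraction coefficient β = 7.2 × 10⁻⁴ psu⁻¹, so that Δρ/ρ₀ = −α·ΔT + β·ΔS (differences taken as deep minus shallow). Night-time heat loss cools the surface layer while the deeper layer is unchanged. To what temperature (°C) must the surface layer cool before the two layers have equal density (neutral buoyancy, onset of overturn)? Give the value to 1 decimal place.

Neutral buoyancy requires Δρ = 0, i.e. −α(T_deep − T_surf′) + β(S_deep − S_surf) = 0.
T_surf′ = T_deep − (β/α)·ΔS = 23.1 − (7.2 × 10⁻⁴/2.1 × 10⁻⁴)·(-0.57) = 25.054 °C.
Cooling required: 26.3 − (25.054) = 1.246 °C.

25.1 °C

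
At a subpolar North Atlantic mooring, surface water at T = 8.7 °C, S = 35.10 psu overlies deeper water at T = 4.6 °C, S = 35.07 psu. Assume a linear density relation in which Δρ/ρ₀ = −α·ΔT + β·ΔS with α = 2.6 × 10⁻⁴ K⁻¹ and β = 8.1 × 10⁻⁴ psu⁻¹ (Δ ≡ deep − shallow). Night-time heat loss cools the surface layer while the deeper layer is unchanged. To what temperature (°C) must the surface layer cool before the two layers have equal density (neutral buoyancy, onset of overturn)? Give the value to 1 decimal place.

Neutral buoyancy requires Δρ = 0, i.e. −α(T_deep − T_surf′) + β(S_deep − S_surf) = 0.
T_surf′ = T_deep − (β/α)·ΔS = 4.6 − (8.1 × 10⁻⁴/2.6 × 10⁻⁴)·(-0.03) = 4.693 °C.
Cooling required: 8.7 − (4.693) = 4.007 °C.

4.7 °C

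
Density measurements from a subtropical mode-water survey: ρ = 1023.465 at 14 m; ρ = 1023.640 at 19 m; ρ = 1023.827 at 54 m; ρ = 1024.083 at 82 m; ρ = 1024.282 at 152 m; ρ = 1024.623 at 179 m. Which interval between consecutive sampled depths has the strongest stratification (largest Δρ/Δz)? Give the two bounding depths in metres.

Compute the density gradient over each adjacent pair:
  14–19 m: Δρ/Δz = 0.175/5 = 0.035 kg m⁻⁴
  19–54 m: Δρ/Δz = 0.187/35 = 5.3 × 10⁻³ kg m⁻⁴
  54–82 m: Δρ/Δz = 0.256/28 = 9.1 × 10⁻³ kg m⁻⁴
  82–152 m: Δρ/Δz = 0.199/70 = 2.8 × 10⁻³ kg m⁻⁴
  152–179 m: Δρ/Δz = 0.341/27 = 0.013 kg m⁻⁴
The largest gradient is in the 14–19 m interval — the pycnocline.

14–19 m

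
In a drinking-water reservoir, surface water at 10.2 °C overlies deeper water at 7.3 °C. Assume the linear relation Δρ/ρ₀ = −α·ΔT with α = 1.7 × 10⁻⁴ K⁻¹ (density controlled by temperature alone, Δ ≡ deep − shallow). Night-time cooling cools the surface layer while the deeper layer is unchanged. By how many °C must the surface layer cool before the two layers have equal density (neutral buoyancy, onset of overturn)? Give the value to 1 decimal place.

2.9 °C

With temperature the only control, equal density requires T_surf′ = T_deep.
T_surf′ = 7.3 °C.
Cooling required: 10.2 − 7.3 = 2.9 °C.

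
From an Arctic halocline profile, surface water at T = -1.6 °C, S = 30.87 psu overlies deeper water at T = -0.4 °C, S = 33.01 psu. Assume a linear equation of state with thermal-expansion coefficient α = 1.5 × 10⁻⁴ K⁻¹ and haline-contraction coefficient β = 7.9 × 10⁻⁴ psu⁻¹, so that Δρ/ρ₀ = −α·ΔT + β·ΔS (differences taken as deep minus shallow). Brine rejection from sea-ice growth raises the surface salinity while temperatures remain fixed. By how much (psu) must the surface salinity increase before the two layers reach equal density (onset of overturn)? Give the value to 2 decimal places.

Neutral buoyancy requires −α(T_deep − T_surf) + β(S_deep − S_surf′) = 0.
S_surf′ = S_deep − (α/β)·ΔT = 33.01 − (1.5 × 10⁻⁴/7.9 × 10⁻⁴)·(+1.2) = 32.7822 psu.
Increase required: 32.7822 − 30.87 = 1.9122 psu.

1.91 psu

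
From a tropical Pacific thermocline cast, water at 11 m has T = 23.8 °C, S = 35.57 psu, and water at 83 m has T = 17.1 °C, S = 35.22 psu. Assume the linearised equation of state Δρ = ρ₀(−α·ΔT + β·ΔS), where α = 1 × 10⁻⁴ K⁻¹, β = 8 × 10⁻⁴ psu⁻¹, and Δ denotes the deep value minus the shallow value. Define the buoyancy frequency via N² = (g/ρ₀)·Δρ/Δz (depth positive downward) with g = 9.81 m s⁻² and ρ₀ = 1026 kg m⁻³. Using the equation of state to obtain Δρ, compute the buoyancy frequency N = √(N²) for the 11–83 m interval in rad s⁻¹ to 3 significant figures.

ΔT = -6.7 K, ΔS = -0.35 psu (deep − shallow).
Δρ/ρ₀ = −αΔT + βΔS = 6.70 × 10⁻⁴ − 2.80 × 10⁻⁴ = 3.90 × 10⁻⁴, so Δρ ≈ 0.4001 kg m⁻³.
N² = (g/ρ₀)·Δρ/Δz = g·(Δρ/ρ₀)/Δz = 9.81 × 3.90 × 10⁻⁴ / 72 = 5.3138 × 10⁻⁵ s⁻².
N = √(5.3138 × 10⁻⁵) = 7.2896 × 10⁻³ rad s⁻¹ ≈ 7.29 × 10⁻³ rad s⁻¹.

7.29 × 10⁻³ rad s⁻¹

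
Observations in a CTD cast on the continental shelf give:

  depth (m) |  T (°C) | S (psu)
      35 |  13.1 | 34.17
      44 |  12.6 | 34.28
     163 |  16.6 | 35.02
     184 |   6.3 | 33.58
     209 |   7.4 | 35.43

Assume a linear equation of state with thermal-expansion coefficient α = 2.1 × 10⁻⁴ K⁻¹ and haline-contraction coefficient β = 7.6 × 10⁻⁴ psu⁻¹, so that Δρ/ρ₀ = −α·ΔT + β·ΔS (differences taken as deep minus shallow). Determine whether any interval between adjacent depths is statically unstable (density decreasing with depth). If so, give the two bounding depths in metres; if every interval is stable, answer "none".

44–163 m

Evaluate Δρ/ρ₀ = −αΔT + βΔS across each adjacent pair:
  35–44 m: −αΔT+βΔS = −(2.1 × 10⁻⁴)(-0.5)+(7.6 × 10⁻⁴)(+0.11) = 1.9 × 10⁻⁴ → stable
  44–163 m: −αΔT+βΔS = −(2.1 × 10⁻⁴)(+4.0)+(7.6 × 10⁻⁴)(+0.74) = -2.8 × 10⁻⁴ → UNSTABLE
  163–184 m: −αΔT+βΔS = −(2.1 × 10⁻⁴)(-10.3)+(7.6 × 10⁻⁴)(-1.44) = 1.1 × 10⁻³ → stable
  184–209 m: −αΔT+βΔS = −(2.1 × 10⁻⁴)(+1.1)+(7.6 × 10⁻⁴)(+1.85) = 1.2 × 10⁻³ → stable
The 44–163 m interval has Δρ < 0: lighter water underlies denser water.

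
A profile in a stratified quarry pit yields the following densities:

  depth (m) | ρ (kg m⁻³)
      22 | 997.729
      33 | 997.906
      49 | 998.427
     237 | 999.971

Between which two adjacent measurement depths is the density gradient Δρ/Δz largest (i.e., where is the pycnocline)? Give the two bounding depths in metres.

Compute the density gradient over each adjacent pair:
  22–33 m: Δρ/Δz = 0.177/11 = 0.016 kg m⁻⁴
  33–49 m: Δρ/Δz = 0.521/16 = 0.033 kg m⁻⁴
  49–237 m: Δρ/Δz = 1.544/188 = 8.2 × 10⁻³ kg m⁻⁴
The largest gradient is in the 33–49 m interval — the pycnocline.

33–49 m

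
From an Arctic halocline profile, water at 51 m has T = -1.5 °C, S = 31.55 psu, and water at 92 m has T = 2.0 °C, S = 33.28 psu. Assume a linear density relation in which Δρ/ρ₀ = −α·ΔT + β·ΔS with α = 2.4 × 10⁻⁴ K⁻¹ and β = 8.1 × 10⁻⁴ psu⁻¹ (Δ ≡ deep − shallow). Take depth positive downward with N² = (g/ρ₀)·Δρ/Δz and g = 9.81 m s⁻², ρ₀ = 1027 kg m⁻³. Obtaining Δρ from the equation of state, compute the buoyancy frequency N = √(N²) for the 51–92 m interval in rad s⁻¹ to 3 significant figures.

0.0116 rad s⁻¹

ΔT = +3.5 K, ΔS = +1.73 psu (deep − shallow).
Δρ/ρ₀ = −αΔT + βΔS = -8.40 × 10⁻⁴ + 1.4013 × 10⁻³ = 5.613 × 10⁻⁴, so Δρ ≈ 0.5765 kg m⁻³.
N² = (g/ρ₀)·Δρ/Δz = g·(Δρ/ρ₀)/Δz = 9.81 × 5.613 × 10⁻⁴ / 41 = 1.3430 × 10⁻⁴ s⁻².
N = √(1.3430 × 10⁻⁴) = 0.011589 rad s⁻¹ ≈ 0.0116 rad s⁻¹.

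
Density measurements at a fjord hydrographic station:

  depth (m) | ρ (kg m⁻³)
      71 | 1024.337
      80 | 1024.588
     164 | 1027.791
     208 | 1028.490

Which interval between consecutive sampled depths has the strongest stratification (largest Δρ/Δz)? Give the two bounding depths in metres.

80–164 m

Compute the density gradient over each adjacent pair:
  71–80 m: Δρ/Δz = 0.251/9 = 0.028 kg m⁻⁴
  80–164 m: Δρ/Δz = 3.203/84 = 0.038 kg m⁻⁴
  164–208 m: Δρ/Δz = 0.699/44 = 0.016 kg m⁻⁴
The largest gradient is in the 80–164 m interval — the pycnocline.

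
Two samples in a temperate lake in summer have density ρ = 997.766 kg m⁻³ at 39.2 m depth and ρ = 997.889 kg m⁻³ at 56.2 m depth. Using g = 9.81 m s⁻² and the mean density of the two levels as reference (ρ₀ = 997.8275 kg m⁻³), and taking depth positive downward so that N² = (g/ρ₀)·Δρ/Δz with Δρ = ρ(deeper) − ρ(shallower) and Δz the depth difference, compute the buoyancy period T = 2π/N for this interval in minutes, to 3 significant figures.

Δρ = 997.889 − 997.766 = 0.123 kg m⁻³ over Δz = 56.2 − 39.2 = 17 m.
N² = (9.81/997.8275) × (0.123/17) = 7.1133 × 10⁻⁵ s⁻².
N = √(7.1133 × 10⁻⁵) = 8.4340 × 10⁻³ rad s⁻¹, so T = 2π/N = 744.98 s = 12.416 min ≈ 12.4 min.

12.4 min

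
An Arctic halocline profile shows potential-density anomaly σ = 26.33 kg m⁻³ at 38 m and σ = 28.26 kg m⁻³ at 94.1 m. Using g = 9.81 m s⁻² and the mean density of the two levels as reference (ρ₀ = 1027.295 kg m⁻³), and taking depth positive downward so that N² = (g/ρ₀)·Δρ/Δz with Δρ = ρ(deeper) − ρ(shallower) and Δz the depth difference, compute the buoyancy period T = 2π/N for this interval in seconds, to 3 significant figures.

347 s

Δρ = 1028.26 − 1026.33 = 1.93 kg m⁻³ over Δz = 94.1 − 38 = 56.1 m.
N² = (9.81/1027.295) × (1.93/56.1) = 3.2852 × 10⁻⁴ s⁻².
N = √(3.2852 × 10⁻⁴) = 0.018125 rad s⁻¹, so T = 2π/N = 346.66 s ≈ 347 s.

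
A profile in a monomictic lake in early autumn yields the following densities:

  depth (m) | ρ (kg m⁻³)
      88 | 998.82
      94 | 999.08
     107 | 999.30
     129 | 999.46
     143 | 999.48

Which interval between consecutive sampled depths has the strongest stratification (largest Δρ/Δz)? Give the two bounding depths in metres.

Compute the density gradient over each adjacent pair:
  88–94 m: Δρ/Δz = 0.26/6 = 0.043 kg m⁻⁴
  94–107 m: Δρ/Δz = 0.22/13 = 0.017 kg m⁻⁴
  107–129 m: Δρ/Δz = 0.16/22 = 7.3 × 10⁻³ kg m⁻⁴
  129–143 m: Δρ/Δz = 0.02/14 = 1.4 × 10⁻³ kg m⁻⁴
The largest gradient is in the 88–94 m interval — the pycnocline.

88–94 m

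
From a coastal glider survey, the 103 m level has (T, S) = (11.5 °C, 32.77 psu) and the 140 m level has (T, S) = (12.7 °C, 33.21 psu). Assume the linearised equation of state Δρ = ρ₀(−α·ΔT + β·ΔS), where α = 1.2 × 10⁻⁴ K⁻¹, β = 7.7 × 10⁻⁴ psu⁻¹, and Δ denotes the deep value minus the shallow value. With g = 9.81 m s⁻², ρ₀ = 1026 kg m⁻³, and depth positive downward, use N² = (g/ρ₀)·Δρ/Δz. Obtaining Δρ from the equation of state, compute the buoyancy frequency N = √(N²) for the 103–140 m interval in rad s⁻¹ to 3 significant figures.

ΔT = +1.2 K, ΔS = +0.44 psu (deep − shallow).
Δρ/ρ₀ = −αΔT + βΔS = -1.44 × 10⁻⁴ + 3.388 × 10⁻⁴ = 1.948 × 10⁻⁴, so Δρ ≈ 0.1999 kg m⁻³.
N² = (g/ρ₀)·Δρ/Δz = g·(Δρ/ρ₀)/Δz = 9.81 × 1.948 × 10⁻⁴ / 37 = 5.1648 × 10⁻⁵ s⁻².
N = √(5.1648 × 10⁻⁵) = 7.1867 × 10⁻³ rad s⁻¹ ≈ 7.19 × 10⁻³ rad s⁻¹.

7.19 × 10⁻³ rad s⁻¹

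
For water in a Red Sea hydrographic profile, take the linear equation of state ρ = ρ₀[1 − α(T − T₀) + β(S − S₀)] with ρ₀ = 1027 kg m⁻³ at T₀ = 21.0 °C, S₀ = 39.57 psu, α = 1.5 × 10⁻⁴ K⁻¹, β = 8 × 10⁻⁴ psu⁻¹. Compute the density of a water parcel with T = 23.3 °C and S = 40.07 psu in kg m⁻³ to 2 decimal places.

1027.06 kg m⁻³

T − T₀ = +2.3 K, S − S₀ = +0.50 psu.
Bracket = 1 − α·(+2.3) + β·(+0.50) = 1 + (5.50 × 10⁻⁵) = 1.0000550.
ρ = 1027 × 1.0000550 = 1027.06 kg m⁻³.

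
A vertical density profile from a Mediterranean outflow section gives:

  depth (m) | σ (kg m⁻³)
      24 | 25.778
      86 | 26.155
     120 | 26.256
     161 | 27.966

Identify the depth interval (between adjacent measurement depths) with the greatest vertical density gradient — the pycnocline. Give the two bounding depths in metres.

Compute the density gradient over each adjacent pair:
  24–86 m: Δρ/Δz = 0.377/62 = 6.1 × 10⁻³ kg m⁻⁴
  86–120 m: Δρ/Δz = 0.101/34 = 3.0 × 10⁻³ kg m⁻⁴
  120–161 m: Δρ/Δz = 1.710/41 = 0.042 kg m⁻⁴
The largest gradient is in the 120–161 m interval — the pycnocline.

120–161 m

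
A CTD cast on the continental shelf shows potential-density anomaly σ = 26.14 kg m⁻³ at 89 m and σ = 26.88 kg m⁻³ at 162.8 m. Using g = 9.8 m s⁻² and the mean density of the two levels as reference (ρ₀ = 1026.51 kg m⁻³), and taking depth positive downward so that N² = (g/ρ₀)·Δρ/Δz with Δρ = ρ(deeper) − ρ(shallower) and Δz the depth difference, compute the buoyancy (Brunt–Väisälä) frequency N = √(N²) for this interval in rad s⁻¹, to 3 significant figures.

Δρ = 1026.88 − 1026.14 = 0.74 kg m⁻³ over Δz = 162.8 − 89 = 73.8 m.
N² = (9.8/1026.51) × (0.74/73.8) = 9.5728 × 10⁻⁵ s⁻².
N = √(9.5728 × 10⁻⁵) = 9.7841 × 10⁻³ rad s⁻¹ ≈ 9.78 × 10⁻³ rad s⁻¹.
A positive N² confirms static stability across the interval.

9.78 × 10⁻³ rad s⁻¹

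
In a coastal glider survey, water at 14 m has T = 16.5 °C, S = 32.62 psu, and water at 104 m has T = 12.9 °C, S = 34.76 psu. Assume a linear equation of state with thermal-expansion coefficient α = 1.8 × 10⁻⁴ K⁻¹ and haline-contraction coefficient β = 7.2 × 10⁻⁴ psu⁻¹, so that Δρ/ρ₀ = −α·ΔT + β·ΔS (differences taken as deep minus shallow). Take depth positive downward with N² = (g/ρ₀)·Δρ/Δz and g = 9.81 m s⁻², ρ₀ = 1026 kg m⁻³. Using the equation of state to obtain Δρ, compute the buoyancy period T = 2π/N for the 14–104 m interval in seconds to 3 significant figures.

407 s

ΔT = -3.6 K, ΔS = +2.14 psu (deep − shallow).
Δρ/ρ₀ = −αΔT + βΔS = 6.48 × 10⁻⁴ + 1.5408 × 10⁻³ = 2.1888 × 10⁻³, so Δρ ≈ 2.246 kg m⁻³.
N² = (g/ρ₀)·Δρ/Δz = g·(Δρ/ρ₀)/Δz = 9.81 × 2.1888 × 10⁻³ / 90 = 2.3858 × 10⁻⁴ s⁻².
N = √(2.3858 × 10⁻⁴) = 0.015446 rad s⁻¹ → T = 2π/N = 406.78 s ≈ 407 s.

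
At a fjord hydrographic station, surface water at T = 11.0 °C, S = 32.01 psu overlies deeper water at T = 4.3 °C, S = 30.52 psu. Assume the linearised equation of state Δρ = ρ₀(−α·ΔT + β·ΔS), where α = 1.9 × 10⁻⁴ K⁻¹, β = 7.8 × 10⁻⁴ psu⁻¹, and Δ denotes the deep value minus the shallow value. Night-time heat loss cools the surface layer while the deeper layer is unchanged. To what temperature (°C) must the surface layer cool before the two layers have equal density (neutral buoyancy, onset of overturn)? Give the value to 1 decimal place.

10.4 °C

Neutral buoyancy requires Δρ = 0, i.e. −α(T_deep − T_surf′) + β(S_deep − S_surf) = 0.
T_surf′ = T_deep − (β/α)·ΔS = 4.3 − (7.8 × 10⁻⁴/1.9 × 10⁻⁴)·(-1.49) = 10.417 °C.
Cooling required: 11.0 − (10.417) = 0.583 °C.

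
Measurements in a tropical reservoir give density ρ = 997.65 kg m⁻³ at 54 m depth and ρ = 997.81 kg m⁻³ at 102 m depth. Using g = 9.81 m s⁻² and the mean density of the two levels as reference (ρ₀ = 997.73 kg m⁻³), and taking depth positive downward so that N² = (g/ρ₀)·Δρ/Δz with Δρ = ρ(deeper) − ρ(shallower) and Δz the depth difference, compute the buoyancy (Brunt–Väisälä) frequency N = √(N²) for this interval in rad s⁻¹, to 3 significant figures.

Δρ = 997.81 − 997.65 = 0.16 kg m⁻³ over Δz = 102 − 54 = 48 m.
N² = (9.81/997.73) × (0.16/48) = 3.2774 × 10⁻⁵ s⁻².
N = √(3.2774 × 10⁻⁵) = 5.7249 × 10⁻³ rad s⁻¹ ≈ 5.72 × 10⁻³ rad s⁻¹.

5.72 × 10⁻³ rad s⁻¹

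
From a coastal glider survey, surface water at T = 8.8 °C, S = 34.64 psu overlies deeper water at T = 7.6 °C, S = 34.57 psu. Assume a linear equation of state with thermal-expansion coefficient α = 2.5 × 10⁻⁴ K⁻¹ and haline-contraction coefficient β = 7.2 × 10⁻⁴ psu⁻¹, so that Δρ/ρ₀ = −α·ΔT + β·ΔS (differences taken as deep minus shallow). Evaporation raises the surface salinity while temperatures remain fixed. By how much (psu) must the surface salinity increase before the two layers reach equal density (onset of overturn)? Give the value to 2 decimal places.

0.35 psu

Neutral buoyancy requires −α(T_deep − T_surf) + β(S_deep − S_surf′) = 0.
S_surf′ = S_deep − (α/β)·ΔT = 34.57 − (2.5 × 10⁻⁴/7.2 × 10⁻⁴)·(-1.2) = 34.9867 psu.
Increase required: 34.9867 − 34.64 = 0.3467 psu.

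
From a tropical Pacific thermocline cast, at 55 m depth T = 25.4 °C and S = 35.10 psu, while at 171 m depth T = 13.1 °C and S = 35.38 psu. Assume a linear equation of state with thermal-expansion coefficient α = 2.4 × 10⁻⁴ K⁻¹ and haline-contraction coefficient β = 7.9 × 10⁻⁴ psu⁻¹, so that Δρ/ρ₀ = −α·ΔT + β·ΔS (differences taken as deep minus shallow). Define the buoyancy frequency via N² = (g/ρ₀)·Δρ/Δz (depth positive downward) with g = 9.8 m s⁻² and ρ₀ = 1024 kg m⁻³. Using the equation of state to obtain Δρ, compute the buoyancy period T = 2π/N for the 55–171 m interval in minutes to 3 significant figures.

6.40 min

ΔT = -12.3 K, ΔS = +0.28 psu (deep − shallow).
Δρ/ρ₀ = −αΔT + βΔS = 2.952 × 10⁻³ + 2.212 × 10⁻⁴ = 3.1732 × 10⁻³, so Δρ ≈ 3.249 kg m⁻³.
N² = (g/ρ₀)·Δρ/Δz = g·(Δρ/ρ₀)/Δz = 9.8 × 3.1732 × 10⁻³ / 116 = 2.6808 × 10⁻⁴ s⁻².
N = √(2.6808 × 10⁻⁴) = 0.016373 rad s⁻¹ → T = 2π/N = 383.75 s = 6.3958 min ≈ 6.40 min.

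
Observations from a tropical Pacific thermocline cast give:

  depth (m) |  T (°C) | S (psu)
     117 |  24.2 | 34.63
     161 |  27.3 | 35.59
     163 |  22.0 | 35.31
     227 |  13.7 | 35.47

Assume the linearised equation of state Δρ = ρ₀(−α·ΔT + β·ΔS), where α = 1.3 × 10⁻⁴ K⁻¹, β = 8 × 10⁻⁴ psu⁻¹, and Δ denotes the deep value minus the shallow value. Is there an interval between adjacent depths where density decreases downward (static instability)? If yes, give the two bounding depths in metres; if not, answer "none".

Evaluate Δρ/ρ₀ = −αΔT + βΔS across each adjacent pair:
  117–161 m: −αΔT+βΔS = −(1.3 × 10⁻⁴)(+3.1)+(8 × 10⁻⁴)(+0.96) = 3.7 × 10⁻⁴ → stable
  161–163 m: −αΔT+βΔS = −(1.3 × 10⁻⁴)(-5.3)+(8 × 10⁻⁴)(-0.28) = 4.6 × 10⁻⁴ → stable
  163–227 m: −αΔT+βΔS = −(1.3 × 10⁻⁴)(-8.3)+(8 × 10⁻⁴)(+0.16) = 1.2 × 10⁻³ → stable
Every interval has Δρ > 0: the column is stably stratified throughout.

none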